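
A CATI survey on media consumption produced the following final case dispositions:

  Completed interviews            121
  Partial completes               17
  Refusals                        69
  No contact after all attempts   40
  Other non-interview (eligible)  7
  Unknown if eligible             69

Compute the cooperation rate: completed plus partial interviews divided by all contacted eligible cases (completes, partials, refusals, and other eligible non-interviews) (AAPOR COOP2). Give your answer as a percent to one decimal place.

64.5%

Top: 121 + 17 = 138
Denom: 121 + 17 + 69 + 7 = 214
COOP2 = 138 / 214 = 0.6449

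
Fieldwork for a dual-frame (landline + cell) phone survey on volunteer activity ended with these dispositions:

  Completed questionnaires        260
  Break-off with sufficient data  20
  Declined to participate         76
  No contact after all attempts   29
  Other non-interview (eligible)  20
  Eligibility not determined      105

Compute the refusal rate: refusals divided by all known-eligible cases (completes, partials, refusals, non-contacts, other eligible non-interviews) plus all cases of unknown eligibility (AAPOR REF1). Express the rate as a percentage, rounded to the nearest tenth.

14.9%

Num → 76
Base → 260 + 20 + 76 + 29 + 20 + 105 = 510
REF1 = 76 / 510 = 0.1490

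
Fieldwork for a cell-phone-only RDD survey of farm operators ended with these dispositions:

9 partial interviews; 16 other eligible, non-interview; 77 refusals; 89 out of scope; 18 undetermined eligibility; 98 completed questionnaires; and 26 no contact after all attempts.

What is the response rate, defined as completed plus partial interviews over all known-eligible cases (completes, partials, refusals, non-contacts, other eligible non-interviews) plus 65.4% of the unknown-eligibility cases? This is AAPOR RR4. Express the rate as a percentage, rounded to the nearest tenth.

45.0%

Num → 98 + 9 = 107
Determined eligible → 98 + 9 + 77 + 26 + 16 = 226
e × U → 0.6540 × 18 = 11.77
Base → 226 + 11.77 = 237.77
RR4 = 107 / 237.77 = 0.4500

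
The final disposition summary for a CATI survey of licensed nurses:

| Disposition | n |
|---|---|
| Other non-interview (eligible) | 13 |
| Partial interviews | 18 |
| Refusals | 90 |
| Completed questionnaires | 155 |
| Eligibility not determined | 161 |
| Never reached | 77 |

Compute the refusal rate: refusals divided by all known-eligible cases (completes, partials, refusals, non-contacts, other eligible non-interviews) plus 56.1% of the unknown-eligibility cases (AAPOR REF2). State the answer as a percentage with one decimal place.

Top: 90
Determined eligible: 155 + 18 + 90 + 77 + 13 = 353
Eligible share of unknowns: 0.5610 × 161 = 90.32
Denom: 353 + 90.32 = 443.32
REF2 = 90 / 443.32 = 0.2030

20.3%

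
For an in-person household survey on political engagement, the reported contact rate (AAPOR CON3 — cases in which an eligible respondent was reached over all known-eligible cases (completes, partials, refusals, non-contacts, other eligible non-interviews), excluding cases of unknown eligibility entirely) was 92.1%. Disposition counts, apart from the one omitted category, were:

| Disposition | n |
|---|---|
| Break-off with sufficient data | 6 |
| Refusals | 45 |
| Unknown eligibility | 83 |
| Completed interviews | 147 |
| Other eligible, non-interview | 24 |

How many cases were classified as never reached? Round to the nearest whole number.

Numerator = 147 + 6 + 45 + 24 = 222
CON3 = 222 / D = 0.921
D = 222 / 0.921 = 241.0
Rest of base = 222
never reached = 241.0 − 222 ≈ 19

19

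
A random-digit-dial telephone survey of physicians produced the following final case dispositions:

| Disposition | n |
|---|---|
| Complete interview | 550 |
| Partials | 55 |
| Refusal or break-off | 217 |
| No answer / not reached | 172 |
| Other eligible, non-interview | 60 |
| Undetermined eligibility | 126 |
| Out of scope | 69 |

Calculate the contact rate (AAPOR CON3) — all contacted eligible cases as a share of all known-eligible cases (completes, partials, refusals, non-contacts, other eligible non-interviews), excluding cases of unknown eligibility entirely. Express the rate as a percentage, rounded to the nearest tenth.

83.7%

Top → 550 + 55 + 217 + 60 = 882
Denom → 550 + 55 + 217 + 172 + 60 = 1054
CON3 = 882 / 1054 = 0.8368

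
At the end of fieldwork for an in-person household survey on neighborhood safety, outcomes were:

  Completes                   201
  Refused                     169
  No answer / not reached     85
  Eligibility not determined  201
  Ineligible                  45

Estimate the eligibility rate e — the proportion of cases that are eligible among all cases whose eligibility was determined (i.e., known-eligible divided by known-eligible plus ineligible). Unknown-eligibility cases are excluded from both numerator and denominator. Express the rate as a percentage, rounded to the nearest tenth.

Known eligible: 201 + 169 + 85 = 455
e = 455 / (455 + 45) = 455 / 500 = 0.9100

91.0%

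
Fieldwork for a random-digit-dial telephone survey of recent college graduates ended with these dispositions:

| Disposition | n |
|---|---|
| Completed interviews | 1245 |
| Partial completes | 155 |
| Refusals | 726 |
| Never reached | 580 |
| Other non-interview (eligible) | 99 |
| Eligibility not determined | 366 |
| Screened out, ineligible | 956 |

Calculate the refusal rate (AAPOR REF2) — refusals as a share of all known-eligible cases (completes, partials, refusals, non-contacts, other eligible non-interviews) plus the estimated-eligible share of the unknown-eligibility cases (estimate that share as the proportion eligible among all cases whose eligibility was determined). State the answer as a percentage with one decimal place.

Top: 726
Eligible (known): 1245 + 155 + 726 + 580 + 99 = 2805
e = 2805 / (2805 + 956) = 2805 / 3761 = 0.7458
Estimated eligible among unknowns: 0.7458 × 366 = 272.96
Base: 2805 + 272.96 = 3077.96
REF2 = 726 / 3077.96 = 0.2359

23.6%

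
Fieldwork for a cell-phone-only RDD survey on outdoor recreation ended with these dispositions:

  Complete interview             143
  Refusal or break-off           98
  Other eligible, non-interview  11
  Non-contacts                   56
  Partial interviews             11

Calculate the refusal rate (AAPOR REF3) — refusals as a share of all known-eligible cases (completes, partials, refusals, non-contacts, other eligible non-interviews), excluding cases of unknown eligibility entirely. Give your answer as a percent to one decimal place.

30.7%

Top = 98
Base = 143 + 11 + 98 + 56 + 11 = 319
REF3 = 98 / 319 = 0.3072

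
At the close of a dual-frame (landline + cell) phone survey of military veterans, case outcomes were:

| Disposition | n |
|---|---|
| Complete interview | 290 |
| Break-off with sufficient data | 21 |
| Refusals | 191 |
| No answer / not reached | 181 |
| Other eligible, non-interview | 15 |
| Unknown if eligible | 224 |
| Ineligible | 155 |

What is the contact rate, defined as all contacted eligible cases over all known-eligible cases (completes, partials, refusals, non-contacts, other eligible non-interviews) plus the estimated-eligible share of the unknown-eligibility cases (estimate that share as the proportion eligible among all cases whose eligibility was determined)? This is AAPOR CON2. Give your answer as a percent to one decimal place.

58.7%

Numerator → 290 + 21 + 191 + 15 = 517
Eligible (known) → 290 + 21 + 191 + 181 + 15 = 698
e = 698 / (698 + 155) = 698 / 853 = 0.8183
e × U → 0.8183 × 224 = 183.30
Base → 698 + 183.30 = 881.30
CON2 = 517 / 881.30 = 0.5866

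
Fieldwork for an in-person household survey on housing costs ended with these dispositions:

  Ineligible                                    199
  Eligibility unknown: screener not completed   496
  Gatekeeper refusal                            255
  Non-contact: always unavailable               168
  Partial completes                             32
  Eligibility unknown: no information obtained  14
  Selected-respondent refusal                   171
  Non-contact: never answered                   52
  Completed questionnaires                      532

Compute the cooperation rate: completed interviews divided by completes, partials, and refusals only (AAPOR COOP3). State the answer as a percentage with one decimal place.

53.7%

Declined to participate = 255 + 171 = 426
Non-contacts = 52 + 168 = 220
Undetermined eligibility = 496 + 14 = 510
Numerator: 532
Denominator: 532 + 32 + 426 = 990
COOP3 = 532 / 990 = 0.5374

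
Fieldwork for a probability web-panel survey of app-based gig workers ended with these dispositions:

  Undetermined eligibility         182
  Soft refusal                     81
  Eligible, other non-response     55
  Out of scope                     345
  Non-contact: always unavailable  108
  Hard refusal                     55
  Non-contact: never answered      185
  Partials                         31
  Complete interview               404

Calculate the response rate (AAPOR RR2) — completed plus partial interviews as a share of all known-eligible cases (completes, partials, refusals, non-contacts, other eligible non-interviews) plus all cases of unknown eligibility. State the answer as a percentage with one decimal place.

39.5%

Refused = 55 + 81 = 136
Never reached = 185 + 108 = 293
Num → 404 + 31 = 435
Denominator → 404 + 31 + 136 + 293 + 55 + 182 = 1101
RR2 = 435 / 1101 = 0.3951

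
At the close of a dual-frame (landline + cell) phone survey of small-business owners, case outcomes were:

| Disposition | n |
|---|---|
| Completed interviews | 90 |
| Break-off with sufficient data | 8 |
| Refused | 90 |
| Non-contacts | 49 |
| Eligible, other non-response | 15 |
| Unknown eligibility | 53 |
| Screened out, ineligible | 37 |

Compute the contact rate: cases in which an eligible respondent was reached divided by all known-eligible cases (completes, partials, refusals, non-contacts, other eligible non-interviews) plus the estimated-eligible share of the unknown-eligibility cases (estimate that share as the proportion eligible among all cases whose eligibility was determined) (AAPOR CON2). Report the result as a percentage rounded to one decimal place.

Numerator = 90 + 8 + 90 + 15 = 203
Known eligible = 90 + 8 + 90 + 49 + 15 = 252
e = 252 / (252 + 37) = 252 / 289 = 0.8720
e × U = 0.8720 × 53 = 46.22
Denom = 252 + 46.22 = 298.22
CON2 = 203 / 298.22 = 0.6807

68.1%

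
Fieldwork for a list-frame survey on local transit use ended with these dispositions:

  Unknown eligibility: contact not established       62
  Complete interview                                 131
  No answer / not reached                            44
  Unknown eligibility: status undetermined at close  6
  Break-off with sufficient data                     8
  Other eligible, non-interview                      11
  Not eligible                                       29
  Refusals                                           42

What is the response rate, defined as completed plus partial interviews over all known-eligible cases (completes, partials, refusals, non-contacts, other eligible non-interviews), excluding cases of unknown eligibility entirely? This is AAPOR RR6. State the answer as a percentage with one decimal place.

Unknown if eligible = 62 + 6 = 68
Top: 131 + 8 = 139
Denom: 131 + 8 + 42 + 44 + 11 = 236
RR6 = 139 / 236 = 0.5890

58.9%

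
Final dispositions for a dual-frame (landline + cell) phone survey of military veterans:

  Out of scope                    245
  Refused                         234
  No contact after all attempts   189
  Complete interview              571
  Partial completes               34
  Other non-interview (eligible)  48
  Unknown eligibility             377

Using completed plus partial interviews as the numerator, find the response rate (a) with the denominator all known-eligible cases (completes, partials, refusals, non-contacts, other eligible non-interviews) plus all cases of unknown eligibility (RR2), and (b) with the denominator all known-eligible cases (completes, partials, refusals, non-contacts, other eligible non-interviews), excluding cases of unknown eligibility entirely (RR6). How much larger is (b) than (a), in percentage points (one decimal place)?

Num = 571 + 34 = 605
Base = 571 + 34 + 234 + 189 + 48 + 377 = 1453
RR2 = 605 / 1453 = 0.4164
Base = 571 + 34 + 234 + 189 + 48 = 1076
RR6 = 605 / 1076 = 0.5623
Difference = 56.23 − 41.64 = 14.59 percentage points

14.6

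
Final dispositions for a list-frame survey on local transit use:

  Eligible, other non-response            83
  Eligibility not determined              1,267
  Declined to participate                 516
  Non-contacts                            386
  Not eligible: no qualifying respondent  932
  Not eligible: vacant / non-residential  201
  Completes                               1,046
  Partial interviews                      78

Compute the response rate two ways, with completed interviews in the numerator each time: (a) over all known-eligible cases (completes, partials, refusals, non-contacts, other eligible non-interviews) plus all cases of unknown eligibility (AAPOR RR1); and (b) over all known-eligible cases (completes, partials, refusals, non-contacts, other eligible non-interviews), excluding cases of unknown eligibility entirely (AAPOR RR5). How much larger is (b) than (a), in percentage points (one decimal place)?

Screened out, ineligible = 932 + 201 = 1133
Top: 1046
Denominator: 1046 + 78 + 516 + 386 + 83 + 1267 = 3376
RR1 = 1046 / 3376 = 0.3098
Denominator: 1046 + 78 + 516 + 386 + 83 = 2109
RR5 = 1046 / 2109 = 0.4960
Difference = 49.60 − 30.98 = 18.62 percentage points

18.6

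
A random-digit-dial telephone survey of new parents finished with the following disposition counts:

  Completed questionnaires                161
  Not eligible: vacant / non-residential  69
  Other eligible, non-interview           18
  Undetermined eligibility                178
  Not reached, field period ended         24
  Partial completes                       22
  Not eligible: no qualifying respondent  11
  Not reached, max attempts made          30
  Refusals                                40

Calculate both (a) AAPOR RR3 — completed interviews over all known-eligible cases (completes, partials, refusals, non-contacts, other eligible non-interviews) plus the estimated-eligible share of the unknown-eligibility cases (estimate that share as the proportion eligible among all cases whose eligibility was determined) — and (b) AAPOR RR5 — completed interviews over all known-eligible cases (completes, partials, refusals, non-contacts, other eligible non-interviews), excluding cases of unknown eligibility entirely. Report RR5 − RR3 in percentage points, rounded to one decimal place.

17.6

No contact after all attempts = 24 + 30 = 54
Ineligible = 11 + 69 = 80
Top = 161
Determined eligible = 161 + 22 + 40 + 54 + 18 = 295
e = 295 / (295 + 80) = 295 / 375 = 0.7867
e × U = 0.7867 × 178 = 140.03
Denominator = 295 + 140.03 = 435.03
RR3 = 161 / 435.03 = 0.3701
Denominator = 161 + 22 + 40 + 54 + 18 = 295
RR5 = 161 / 295 = 0.5458
Difference = 54.58 − 37.01 = 17.57 percentage points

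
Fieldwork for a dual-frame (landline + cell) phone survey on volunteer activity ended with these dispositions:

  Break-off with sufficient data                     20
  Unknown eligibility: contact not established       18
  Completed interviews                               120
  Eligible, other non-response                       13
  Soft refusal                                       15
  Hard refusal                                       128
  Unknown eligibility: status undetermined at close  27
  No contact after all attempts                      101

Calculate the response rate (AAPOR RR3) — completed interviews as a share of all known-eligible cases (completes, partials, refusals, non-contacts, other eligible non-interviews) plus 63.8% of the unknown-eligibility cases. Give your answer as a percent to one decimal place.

Refusal or break-off = 128 + 15 = 143
Eligibility not determined = 18 + 27 = 45
Top = 120
Eligible (known) = 120 + 20 + 143 + 101 + 13 = 397
Eligible share of unknowns = 0.6380 × 45 = 28.71
Base = 397 + 28.71 = 425.71
RR3 = 120 / 425.71 = 0.2819

28.2%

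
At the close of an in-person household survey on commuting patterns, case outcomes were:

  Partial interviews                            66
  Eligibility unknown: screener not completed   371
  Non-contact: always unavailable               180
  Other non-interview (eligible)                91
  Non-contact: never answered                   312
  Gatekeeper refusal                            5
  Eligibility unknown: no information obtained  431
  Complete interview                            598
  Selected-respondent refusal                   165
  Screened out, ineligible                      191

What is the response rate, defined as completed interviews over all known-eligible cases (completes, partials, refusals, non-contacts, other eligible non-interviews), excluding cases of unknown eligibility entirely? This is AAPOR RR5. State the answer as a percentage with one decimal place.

Refused = 5 + 165 = 170
Non-contacts = 312 + 180 = 492
Unknown eligibility = 371 + 431 = 802
Numerator = 598
Denom = 598 + 66 + 170 + 492 + 91 = 1417
RR5 = 598 / 1417 = 0.4220

42.2%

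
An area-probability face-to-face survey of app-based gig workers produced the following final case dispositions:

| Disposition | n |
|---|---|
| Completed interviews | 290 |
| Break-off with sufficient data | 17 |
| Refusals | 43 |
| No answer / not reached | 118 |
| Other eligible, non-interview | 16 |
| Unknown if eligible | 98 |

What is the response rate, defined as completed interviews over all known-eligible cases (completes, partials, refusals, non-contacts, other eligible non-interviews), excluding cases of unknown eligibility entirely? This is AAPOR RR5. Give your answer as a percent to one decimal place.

Top: 290
Base: 290 + 17 + 43 + 118 + 16 = 484
RR5 = 290 / 484 = 0.5992

59.9%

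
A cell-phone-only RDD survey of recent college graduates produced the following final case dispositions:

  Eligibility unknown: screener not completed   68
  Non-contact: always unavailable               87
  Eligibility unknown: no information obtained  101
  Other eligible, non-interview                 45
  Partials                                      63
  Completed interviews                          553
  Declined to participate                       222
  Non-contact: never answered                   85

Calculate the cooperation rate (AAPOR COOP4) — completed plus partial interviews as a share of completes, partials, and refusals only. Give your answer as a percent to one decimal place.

73.5%

Never reached = 85 + 87 = 172
Unknown eligibility = 68 + 101 = 169
Numerator: 553 + 63 = 616
Denom: 553 + 63 + 222 = 838
COOP4 = 616 / 838 = 0.7351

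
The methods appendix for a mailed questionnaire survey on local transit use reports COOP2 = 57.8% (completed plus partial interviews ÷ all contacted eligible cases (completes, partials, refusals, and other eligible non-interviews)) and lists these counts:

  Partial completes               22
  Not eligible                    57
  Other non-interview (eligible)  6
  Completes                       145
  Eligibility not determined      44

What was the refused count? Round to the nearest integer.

Numerator = 145 + 22 = 167
COOP2 = 167 / D = 0.578
D = 167 / 0.578 = 288.9
Remaining denominator categories sum to 173
refused = 288.9 − 173 ≈ 116

116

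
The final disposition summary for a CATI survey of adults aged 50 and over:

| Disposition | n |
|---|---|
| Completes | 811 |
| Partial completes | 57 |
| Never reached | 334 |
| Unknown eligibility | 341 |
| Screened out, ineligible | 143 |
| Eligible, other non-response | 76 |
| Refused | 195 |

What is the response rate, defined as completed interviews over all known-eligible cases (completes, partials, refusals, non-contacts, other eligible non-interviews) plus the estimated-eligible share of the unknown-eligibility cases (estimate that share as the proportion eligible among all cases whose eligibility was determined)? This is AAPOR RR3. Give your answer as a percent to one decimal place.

Num → 811
Known eligible → 811 + 57 + 195 + 334 + 76 = 1473
e = 1473 / (1473 + 143) = 1473 / 1616 = 0.9115
e × U → 0.9115 × 341 = 310.82
Denominator → 1473 + 310.82 = 1783.82
RR3 = 811 / 1783.82 = 0.4546

45.5%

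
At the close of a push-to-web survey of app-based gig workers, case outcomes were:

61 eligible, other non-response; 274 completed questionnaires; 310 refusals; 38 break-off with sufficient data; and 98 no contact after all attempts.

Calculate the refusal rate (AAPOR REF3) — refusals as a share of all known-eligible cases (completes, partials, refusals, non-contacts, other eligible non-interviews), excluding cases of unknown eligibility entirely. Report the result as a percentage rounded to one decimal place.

39.7%

Num: 310
Denom: 274 + 38 + 310 + 98 + 61 = 781
REF3 = 310 / 781 = 0.3969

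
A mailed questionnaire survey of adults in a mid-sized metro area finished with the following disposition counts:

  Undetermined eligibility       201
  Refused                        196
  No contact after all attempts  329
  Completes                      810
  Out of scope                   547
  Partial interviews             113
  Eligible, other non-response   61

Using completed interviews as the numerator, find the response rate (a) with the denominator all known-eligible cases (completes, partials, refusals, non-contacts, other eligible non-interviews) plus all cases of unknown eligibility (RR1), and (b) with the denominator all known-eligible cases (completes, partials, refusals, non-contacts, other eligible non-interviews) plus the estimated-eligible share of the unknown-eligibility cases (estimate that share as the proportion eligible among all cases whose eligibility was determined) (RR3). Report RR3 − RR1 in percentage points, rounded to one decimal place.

1.5

Top: 810
Base: 810 + 113 + 196 + 329 + 61 + 201 = 1710
RR1 = 810 / 1710 = 0.4737
Known eligible: 810 + 113 + 196 + 329 + 61 = 1509
e = 1509 / (1509 + 547) = 1509 / 2056 = 0.7339
Eligible share of unknowns: 0.7339 × 201 = 147.51
Base: 1509 + 147.51 = 1656.51
RR3 = 810 / 1656.51 = 0.4890
Difference = 48.90 − 47.37 = 1.53 percentage points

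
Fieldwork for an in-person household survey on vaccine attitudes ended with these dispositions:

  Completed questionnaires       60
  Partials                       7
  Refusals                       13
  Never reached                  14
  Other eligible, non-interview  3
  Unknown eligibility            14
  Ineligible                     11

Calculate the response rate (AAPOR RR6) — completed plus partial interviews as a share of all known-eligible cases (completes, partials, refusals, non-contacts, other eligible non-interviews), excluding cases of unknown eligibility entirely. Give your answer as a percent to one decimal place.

Num: 60 + 7 = 67
Denominator: 60 + 7 + 13 + 14 + 3 = 97
RR6 = 67 / 97 = 0.6907

69.1%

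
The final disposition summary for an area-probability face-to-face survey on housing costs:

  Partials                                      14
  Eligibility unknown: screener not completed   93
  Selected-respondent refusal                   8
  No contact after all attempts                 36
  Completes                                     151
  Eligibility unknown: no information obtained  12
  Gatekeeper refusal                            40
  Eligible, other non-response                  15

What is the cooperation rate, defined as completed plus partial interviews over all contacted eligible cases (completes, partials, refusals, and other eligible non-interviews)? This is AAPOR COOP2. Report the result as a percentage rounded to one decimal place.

72.4%

Declined to participate = 40 + 8 = 48
Unknown if eligible = 93 + 12 = 105
Num → 151 + 14 = 165
Denom → 151 + 14 + 48 + 15 = 228
COOP2 = 165 / 228 = 0.7237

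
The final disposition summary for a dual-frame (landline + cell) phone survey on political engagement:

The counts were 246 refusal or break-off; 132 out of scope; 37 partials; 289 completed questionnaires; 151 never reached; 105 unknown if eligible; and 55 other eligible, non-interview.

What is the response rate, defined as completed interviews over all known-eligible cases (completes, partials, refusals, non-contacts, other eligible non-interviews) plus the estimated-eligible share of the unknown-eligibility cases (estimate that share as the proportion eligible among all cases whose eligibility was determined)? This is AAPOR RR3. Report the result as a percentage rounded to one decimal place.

33.3%

Num → 289
Known eligible → 289 + 37 + 246 + 151 + 55 = 778
e = 778 / (778 + 132) = 778 / 910 = 0.8549
Estimated eligible among unknowns → 0.8549 × 105 = 89.76
Denominator → 778 + 89.76 = 867.76
RR3 = 289 / 867.76 = 0.3330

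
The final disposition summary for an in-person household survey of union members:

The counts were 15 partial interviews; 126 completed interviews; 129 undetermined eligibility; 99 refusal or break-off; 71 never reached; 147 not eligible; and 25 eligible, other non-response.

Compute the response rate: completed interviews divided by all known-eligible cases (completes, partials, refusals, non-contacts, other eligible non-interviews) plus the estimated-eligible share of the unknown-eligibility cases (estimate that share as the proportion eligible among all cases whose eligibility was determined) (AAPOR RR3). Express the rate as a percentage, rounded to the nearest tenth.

29.6%

Numerator → 126
Determined eligible → 126 + 15 + 99 + 71 + 25 = 336
e = 336 / (336 + 147) = 336 / 483 = 0.6957
Estimated eligible among unknowns → 0.6957 × 129 = 89.75
Denom → 336 + 89.75 = 425.75
RR3 = 126 / 425.75 = 0.2959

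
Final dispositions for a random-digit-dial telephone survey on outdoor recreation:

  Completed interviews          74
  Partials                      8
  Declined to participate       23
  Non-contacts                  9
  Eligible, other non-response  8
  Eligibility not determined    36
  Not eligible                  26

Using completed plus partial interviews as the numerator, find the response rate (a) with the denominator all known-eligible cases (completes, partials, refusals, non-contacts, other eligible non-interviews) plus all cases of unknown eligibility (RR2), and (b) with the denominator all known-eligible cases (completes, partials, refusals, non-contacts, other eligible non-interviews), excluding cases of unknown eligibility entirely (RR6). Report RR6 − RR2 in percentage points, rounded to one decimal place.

Top = 74 + 8 = 82
Denominator = 74 + 8 + 23 + 9 + 8 + 36 = 158
RR2 = 82 / 158 = 0.5190
Denominator = 74 + 8 + 23 + 9 + 8 = 122
RR6 = 82 / 122 = 0.6721
Difference = 67.21 − 51.90 = 15.31 percentage points

15.3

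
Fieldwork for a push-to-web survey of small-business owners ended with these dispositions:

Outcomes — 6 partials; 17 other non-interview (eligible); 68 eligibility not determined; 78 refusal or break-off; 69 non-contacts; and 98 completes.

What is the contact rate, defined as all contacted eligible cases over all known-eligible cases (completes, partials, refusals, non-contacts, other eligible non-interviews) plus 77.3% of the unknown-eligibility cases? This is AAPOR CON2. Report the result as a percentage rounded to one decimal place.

62.1%

Numerator = 98 + 6 + 78 + 17 = 199
Known eligible = 98 + 6 + 78 + 69 + 17 = 268
Eligible share of unknowns = 0.7730 × 68 = 52.56
Base = 268 + 52.56 = 320.56
CON2 = 199 / 320.56 = 0.6208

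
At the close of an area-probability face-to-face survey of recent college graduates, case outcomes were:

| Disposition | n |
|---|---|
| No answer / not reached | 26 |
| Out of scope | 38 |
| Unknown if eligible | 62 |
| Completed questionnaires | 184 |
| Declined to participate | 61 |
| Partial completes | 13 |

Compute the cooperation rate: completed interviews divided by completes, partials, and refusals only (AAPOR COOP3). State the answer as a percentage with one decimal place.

71.3%

Num = 184
Denom = 184 + 13 + 61 = 258
COOP3 = 184 / 258 = 0.7132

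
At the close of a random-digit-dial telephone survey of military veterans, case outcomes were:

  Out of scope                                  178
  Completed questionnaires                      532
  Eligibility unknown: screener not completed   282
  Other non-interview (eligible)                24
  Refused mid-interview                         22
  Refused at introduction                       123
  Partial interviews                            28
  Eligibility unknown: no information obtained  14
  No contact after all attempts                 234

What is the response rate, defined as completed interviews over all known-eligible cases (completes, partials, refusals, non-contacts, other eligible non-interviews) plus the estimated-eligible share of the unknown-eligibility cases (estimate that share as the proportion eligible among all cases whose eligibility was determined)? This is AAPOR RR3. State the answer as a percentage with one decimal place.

43.9%

Declined to participate = 123 + 22 = 145
Eligibility not determined = 282 + 14 = 296
Top → 532
Determined eligible → 532 + 28 + 145 + 234 + 24 = 963
e = 963 / (963 + 178) = 963 / 1141 = 0.8440
Estimated eligible among unknowns → 0.8440 × 296 = 249.82
Base → 963 + 249.82 = 1212.82
RR3 = 532 / 1212.82 = 0.4386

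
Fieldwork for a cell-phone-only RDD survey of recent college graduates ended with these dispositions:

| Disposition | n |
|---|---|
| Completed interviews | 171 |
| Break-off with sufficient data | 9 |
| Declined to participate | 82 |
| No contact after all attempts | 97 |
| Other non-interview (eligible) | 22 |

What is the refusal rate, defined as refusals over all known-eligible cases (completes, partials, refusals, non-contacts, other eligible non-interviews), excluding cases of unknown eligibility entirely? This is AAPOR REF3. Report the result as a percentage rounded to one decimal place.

Top → 82
Base → 171 + 9 + 82 + 97 + 22 = 381
REF3 = 82 / 381 = 0.2152

21.5%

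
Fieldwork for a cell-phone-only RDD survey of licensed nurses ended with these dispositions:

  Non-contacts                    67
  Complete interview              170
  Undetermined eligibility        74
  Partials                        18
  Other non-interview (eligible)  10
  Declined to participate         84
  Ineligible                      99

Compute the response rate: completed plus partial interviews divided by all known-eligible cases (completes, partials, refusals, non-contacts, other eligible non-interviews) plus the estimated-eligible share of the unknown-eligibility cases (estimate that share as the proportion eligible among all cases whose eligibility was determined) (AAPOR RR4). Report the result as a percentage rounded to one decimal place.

46.2%

Num = 170 + 18 = 188
Known eligible = 170 + 18 + 84 + 67 + 10 = 349
e = 349 / (349 + 99) = 349 / 448 = 0.7790
Eligible share of unknowns = 0.7790 × 74 = 57.65
Denom = 349 + 57.65 = 406.65
RR4 = 188 / 406.65 = 0.4623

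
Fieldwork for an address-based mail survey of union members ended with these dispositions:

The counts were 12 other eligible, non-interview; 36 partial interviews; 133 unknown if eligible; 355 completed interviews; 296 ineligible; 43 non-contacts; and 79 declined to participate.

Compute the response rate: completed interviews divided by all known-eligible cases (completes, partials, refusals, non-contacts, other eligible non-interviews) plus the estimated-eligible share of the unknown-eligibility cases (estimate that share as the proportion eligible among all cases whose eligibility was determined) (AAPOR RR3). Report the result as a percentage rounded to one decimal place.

Numerator = 355
Determined eligible = 355 + 36 + 79 + 43 + 12 = 525
e = 525 / (525 + 296) = 525 / 821 = 0.6395
Eligible share of unknowns = 0.6395 × 133 = 85.05
Denominator = 525 + 85.05 = 610.05
RR3 = 355 / 610.05 = 0.5819

58.2%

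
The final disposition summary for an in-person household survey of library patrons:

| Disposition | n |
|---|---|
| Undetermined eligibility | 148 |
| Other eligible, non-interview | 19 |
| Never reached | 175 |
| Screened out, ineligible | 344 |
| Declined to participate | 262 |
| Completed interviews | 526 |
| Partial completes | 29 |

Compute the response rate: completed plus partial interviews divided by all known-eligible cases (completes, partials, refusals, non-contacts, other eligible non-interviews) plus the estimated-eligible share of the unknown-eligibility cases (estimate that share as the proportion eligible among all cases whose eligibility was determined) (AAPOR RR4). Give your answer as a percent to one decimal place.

49.5%

Numerator = 526 + 29 = 555
Eligible (known) = 526 + 29 + 262 + 175 + 19 = 1011
e = 1011 / (1011 + 344) = 1011 / 1355 = 0.7461
Estimated eligible among unknowns = 0.7461 × 148 = 110.42
Denom = 1011 + 110.42 = 1121.42
RR4 = 555 / 1121.42 = 0.4949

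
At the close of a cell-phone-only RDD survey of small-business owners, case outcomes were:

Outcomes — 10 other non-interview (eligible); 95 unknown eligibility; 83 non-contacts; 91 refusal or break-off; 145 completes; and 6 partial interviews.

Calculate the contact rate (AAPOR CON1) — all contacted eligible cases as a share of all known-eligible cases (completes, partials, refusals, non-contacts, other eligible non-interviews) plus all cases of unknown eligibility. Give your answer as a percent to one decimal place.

Top: 145 + 6 + 91 + 10 = 252
Base: 145 + 6 + 91 + 83 + 10 + 95 = 430
CON1 = 252 / 430 = 0.5860

58.6%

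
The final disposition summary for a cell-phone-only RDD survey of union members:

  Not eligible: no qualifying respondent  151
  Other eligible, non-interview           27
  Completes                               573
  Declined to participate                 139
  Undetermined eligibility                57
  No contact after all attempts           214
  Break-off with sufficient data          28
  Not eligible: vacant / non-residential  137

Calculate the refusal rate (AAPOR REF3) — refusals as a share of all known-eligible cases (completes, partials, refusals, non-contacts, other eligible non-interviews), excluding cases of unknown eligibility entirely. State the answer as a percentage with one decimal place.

14.2%

Screened out, ineligible = 151 + 137 = 288
Top: 139
Denom: 573 + 28 + 139 + 214 + 27 = 981
REF3 = 139 / 981 = 0.1417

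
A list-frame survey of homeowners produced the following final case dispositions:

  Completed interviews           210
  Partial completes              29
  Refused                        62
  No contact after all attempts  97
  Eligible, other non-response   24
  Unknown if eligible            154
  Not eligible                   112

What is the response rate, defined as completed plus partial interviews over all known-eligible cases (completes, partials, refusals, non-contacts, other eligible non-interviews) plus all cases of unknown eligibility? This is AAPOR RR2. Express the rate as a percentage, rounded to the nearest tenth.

Numerator = 210 + 29 = 239
Base = 210 + 29 + 62 + 97 + 24 + 154 = 576
RR2 = 239 / 576 = 0.4149

41.5%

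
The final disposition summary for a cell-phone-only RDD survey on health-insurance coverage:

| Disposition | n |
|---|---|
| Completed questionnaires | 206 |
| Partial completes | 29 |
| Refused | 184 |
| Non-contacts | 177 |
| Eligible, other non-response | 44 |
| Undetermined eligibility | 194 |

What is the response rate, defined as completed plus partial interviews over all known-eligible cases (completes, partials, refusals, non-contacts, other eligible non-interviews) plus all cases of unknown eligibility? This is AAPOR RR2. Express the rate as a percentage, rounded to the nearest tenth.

28.2%

Num: 206 + 29 = 235
Denom: 206 + 29 + 184 + 177 + 44 + 194 = 834
RR2 = 235 / 834 = 0.2818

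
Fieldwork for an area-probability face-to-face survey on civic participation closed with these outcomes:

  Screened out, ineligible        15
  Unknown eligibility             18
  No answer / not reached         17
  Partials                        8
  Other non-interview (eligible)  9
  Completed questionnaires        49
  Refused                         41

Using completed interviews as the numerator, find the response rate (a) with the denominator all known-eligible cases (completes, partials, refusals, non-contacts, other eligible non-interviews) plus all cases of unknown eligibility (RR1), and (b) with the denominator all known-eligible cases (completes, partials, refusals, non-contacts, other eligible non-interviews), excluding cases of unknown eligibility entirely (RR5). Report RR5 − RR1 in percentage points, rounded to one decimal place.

5.0

Top: 49
Denominator: 49 + 8 + 41 + 17 + 9 + 18 = 142
RR1 = 49 / 142 = 0.3451
Denominator: 49 + 8 + 41 + 17 + 9 = 124
RR5 = 49 / 124 = 0.3952
Difference = 39.52 − 34.51 = 5.01 percentage points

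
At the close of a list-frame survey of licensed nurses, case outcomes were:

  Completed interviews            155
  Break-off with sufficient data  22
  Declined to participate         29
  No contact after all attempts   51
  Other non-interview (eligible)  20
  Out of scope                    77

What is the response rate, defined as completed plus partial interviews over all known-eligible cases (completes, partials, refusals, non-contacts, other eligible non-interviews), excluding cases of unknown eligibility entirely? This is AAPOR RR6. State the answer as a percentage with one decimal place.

63.9%

Num = 155 + 22 = 177
Base = 155 + 22 + 29 + 51 + 20 = 277
RR6 = 177 / 277 = 0.6390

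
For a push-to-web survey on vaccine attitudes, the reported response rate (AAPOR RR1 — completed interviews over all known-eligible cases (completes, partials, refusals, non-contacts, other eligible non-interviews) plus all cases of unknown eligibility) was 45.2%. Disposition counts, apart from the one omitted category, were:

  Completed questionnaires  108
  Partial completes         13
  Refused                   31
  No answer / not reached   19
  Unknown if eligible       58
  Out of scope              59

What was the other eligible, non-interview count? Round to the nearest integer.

RR1 = 108 / D = 0.452
D = 108 / 0.452 = 238.9
Remaining denominator categories sum to 229
other eligible, non-interview = 238.9 − 229 ≈ 10

10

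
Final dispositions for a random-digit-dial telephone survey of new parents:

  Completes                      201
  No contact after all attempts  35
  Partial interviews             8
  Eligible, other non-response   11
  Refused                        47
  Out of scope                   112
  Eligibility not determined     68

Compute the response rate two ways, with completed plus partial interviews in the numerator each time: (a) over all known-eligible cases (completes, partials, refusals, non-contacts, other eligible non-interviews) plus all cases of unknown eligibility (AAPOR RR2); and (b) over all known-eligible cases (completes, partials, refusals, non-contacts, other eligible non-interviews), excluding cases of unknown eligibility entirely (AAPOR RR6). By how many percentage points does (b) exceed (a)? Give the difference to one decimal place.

Num = 201 + 8 = 209
Denominator = 201 + 8 + 47 + 35 + 11 + 68 = 370
RR2 = 209 / 370 = 0.5649
Denominator = 201 + 8 + 47 + 35 + 11 = 302
RR6 = 209 / 302 = 0.6921
Difference = 69.21 − 56.49 = 12.72 percentage points

12.7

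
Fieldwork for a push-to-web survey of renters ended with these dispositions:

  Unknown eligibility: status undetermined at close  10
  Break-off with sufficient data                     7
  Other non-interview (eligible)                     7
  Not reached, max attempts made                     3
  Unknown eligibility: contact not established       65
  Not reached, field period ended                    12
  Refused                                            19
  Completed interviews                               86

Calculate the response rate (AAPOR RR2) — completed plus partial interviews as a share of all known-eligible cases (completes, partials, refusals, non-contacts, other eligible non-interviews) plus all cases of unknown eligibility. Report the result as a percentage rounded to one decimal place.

44.5%

No answer / not reached = 12 + 3 = 15
Unknown if eligible = 65 + 10 = 75
Num = 86 + 7 = 93
Denom = 86 + 7 + 19 + 15 + 7 + 75 = 209
RR2 = 93 / 209 = 0.4450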